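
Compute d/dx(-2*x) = -2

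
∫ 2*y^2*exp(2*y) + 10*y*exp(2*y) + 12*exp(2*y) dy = (y + 2)^2*exp(2*y) + C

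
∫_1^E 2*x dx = -1 + exp(2)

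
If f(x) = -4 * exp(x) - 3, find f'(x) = -4*exp(x)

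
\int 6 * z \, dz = 3*z^2 + C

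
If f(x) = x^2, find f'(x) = 2*x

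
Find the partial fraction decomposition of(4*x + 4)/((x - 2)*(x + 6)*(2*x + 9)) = 56/(39*(2*x + 9)) - 5/(6*(x + 6)) + 3/(26*(x - 2))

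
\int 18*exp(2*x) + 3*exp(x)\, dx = (9*exp(x) + 3)*exp(x) + C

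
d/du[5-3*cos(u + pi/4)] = 3*sin(u + pi/4)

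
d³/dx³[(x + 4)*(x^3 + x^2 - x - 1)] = 24*x + 30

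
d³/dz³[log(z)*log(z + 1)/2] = (2*z^3*log(z) + 2*z^3*log(z + 1) - 6*z^3 + 6*z^2*log(z + 1) - 9*z^2 + 6*z*log(z + 1) - 3*z + 2*log(z + 1))/(2*z^6 + 6*z^5 + 6*z^4 + 2*z^3)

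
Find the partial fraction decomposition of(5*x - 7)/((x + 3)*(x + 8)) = 47/(5*(x + 8)) - 22/(5*(x + 3))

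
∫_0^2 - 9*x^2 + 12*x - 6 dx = -12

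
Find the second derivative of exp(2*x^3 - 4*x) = 36*x^4*exp(2*x^3 - 4*x) - 48*x^2*exp(2*x^3 - 4*x) + 12*x*exp(2*x^3 - 4*x) + 16*exp(2*x^3 - 4*x)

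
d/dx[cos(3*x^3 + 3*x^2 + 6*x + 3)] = -3*(3*x^2 + 2*x + 2)*sin(3*(x^3 + x^2 + 2*x + 1))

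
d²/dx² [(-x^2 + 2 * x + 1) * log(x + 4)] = (-2*x^2*log(x + 4) - 3*x^2 - 16*x*log(x + 4) - 14*x - 32*log(x + 4) + 15)/(x^2 + 8*x + 16)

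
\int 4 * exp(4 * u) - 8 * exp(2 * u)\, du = (exp(2*u) - 2)^2 + C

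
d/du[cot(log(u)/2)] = -1/(u*(1 - cos(log(u))))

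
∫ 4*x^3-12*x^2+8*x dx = x^4 - 4*x^3 + 4*x^2 + C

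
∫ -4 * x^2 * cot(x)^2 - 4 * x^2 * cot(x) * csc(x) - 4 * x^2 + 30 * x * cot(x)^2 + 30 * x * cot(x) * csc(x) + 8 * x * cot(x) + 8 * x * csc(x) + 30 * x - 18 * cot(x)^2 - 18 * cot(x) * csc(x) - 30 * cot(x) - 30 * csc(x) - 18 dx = (cot(x) + csc(x))*(4*x^2 - 30*x + 18) + C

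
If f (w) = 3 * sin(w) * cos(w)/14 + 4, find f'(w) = 3*cos(2*w)/14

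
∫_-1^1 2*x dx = 0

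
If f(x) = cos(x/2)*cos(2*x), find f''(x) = -9*cos(3*x/2)/8 - 25*cos(5*x/2)/8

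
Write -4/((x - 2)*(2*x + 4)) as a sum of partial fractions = 1/(2*(x + 2)) - 1/(2*(x - 2))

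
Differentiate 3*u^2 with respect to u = 6*u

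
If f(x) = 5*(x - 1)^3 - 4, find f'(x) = 15*x^2 - 30*x + 15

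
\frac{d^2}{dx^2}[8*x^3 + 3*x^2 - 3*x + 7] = 48*x + 6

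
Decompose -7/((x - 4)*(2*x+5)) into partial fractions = 14/(13*(2*x + 5)) - 7/(13*(x - 4))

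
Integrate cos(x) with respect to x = sin(x) + C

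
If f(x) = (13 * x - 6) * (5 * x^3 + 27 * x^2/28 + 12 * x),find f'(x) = 260*x^3 - 1467*x^2/28 + 2103*x/7 - 72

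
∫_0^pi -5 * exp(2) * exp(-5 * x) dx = -exp(2) + exp(2 - 5*pi)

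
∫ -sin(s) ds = cos(s) + C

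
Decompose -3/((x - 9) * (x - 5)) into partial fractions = 3/(4*(x - 5)) - 3/(4*(x - 9))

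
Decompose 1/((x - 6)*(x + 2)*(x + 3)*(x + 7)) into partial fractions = -1/(260*(x + 7)) + 1/(36*(x + 3)) - 1/(40*(x + 2)) + 1/(936*(x - 6))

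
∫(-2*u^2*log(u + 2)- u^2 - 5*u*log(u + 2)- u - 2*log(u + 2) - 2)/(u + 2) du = -(u^2 + u + 2)*log(u + 2) + C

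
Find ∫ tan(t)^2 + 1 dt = tan(t) + C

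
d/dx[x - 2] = 1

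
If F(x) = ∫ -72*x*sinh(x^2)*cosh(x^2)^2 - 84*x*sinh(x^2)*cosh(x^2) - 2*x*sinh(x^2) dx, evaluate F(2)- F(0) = -12*cosh(4)^3 - 21*cosh(4)^2 - cosh(4) + 34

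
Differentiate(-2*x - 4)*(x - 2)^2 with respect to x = -6*x^2 + 8*x + 8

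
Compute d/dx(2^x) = 2^x*log(2)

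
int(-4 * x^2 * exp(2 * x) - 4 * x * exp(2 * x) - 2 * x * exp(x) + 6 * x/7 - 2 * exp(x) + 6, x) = x*(-14*x*exp(2*x) + 3*x - 14*exp(x) + 42)/7 + C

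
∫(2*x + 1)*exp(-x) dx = (-2*x - 3)*exp(-x) + C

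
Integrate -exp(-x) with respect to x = exp(-x) + C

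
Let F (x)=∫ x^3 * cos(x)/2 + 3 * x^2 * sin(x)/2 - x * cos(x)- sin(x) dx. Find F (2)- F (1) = sin(1)/2 + 2*sin(2)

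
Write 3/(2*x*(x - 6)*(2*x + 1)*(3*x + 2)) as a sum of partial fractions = -81/(80*(3*x + 2)) + 12/(13*(2*x + 1)) + 1/(1040*(x - 6)) - 1/(8*x)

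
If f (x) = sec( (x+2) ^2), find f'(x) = 2*x*tan(x^2 + 4*x + 4)*sec(x^2 + 4*x + 4) + 4*tan(x^2 + 4*x + 4)*sec(x^2 + 4*x + 4)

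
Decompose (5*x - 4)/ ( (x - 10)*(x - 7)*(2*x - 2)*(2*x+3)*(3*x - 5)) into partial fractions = 351/(30400*(3*x - 5)) - 4/(1615*(2*x + 3)) - 1/(1080*(x - 1)) - 31/(9792*(x - 7)) + 1/(675*(x - 10))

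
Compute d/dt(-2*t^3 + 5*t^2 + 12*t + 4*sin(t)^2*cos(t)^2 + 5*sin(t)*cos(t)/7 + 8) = -6*t^2 + 10*t + 2*sin(4*t) + 5*cos(2*t)/7 + 12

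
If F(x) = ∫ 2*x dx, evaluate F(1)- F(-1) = 0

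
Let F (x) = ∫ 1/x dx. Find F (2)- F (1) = log(2)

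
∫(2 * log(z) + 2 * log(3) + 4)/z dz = (log(3*z) + 2)^2 + C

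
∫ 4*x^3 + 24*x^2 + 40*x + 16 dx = x^4 + 8*x^3 + 20*x^2 + 16*x + C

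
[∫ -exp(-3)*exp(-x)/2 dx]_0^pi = -exp(-3)/2 + exp(-pi - 3)/2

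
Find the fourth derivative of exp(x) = exp(x)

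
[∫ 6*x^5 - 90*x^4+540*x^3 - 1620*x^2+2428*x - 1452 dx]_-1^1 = -4020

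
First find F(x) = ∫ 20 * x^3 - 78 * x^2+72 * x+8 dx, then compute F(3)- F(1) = 28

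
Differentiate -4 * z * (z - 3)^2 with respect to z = -12*z^2 + 48*z - 36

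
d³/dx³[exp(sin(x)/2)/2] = (-6*sin(x) + cos(x)^2 - 4)*exp(sin(x)/2)*cos(x)/16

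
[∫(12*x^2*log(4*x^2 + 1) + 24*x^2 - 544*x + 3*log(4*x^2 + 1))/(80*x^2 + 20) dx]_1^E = (-17/5 + 3*E/20)*log(1 + 4*exp(2)) + 13*log(5)/4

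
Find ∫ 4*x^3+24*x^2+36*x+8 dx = x^4 + 8*x^3 + 18*x^2 + 8*x + C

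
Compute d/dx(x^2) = 2*x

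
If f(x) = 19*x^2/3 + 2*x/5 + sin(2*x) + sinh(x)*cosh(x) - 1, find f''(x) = -4*sin(2*x) + 2*sinh(2*x) + 38/3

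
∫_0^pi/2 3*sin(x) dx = 3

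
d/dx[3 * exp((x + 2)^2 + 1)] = 6*x*exp(x^2 + 4*x + 5) + 12*exp(x^2 + 4*x + 5)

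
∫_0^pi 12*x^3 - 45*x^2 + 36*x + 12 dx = (-2 + pi)^3*(3 + 3*pi) + 24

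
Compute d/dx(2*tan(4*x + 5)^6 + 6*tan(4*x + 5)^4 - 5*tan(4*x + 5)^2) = 48*tan(4*x + 5)^7 + 144*tan(4*x + 5)^5 + 56*tan(4*x + 5)^3 - 40*tan(4*x + 5)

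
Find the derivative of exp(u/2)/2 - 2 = exp(u/2)/4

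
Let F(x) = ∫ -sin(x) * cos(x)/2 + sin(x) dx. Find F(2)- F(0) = -1/4 + (-1 + cos(2)/2)^2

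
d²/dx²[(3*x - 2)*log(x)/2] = (3*x + 2)/(2*x^2)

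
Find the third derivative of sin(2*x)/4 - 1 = -2*cos(2*x)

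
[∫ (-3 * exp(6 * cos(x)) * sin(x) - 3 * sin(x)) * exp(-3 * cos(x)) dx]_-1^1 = 0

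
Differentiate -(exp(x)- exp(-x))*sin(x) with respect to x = sqrt(2)*(-exp(2*x)*sin(x + pi/4) + cos(x + pi/4))*exp(-x)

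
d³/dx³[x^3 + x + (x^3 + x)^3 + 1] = 504*x^6 + 630*x^4 + 180*x^2 + 12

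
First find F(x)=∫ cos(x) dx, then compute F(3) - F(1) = -sin(1) + sin(3)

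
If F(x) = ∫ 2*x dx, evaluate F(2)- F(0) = 4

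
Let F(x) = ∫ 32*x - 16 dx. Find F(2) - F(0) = 32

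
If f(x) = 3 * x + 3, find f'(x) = 3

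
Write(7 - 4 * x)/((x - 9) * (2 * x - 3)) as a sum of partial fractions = -2/(15*(2*x - 3)) - 29/(15*(x - 9))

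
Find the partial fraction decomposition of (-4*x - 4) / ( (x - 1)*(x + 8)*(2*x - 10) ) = 14/(117*(x + 8)) + 1/(9*(x - 1)) - 3/(13*(x - 5))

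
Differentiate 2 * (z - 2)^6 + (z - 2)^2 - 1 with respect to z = 12*z^5 - 120*z^4 + 480*z^3 - 960*z^2 + 962*z - 388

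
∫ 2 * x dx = x^2 + C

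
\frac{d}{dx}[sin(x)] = cos(x)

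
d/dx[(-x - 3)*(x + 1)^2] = -3*x^2 - 10*x - 7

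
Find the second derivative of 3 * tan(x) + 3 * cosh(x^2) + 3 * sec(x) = 12*x^2*cosh(x^2) + 6*tan(x)^3 + 6*tan(x)^2*sec(x) + 6*tan(x) + 6*sinh(x^2) + 3*sec(x)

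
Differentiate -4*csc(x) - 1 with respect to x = 4*cot(x)*csc(x)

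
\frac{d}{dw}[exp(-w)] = -exp(-w)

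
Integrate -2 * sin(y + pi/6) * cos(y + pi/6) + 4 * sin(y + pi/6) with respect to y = (cos(y + pi/6) - 2)^2 + C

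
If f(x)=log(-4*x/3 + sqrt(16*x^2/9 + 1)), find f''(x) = (-2048*x^3 + 512*x^2*sqrt(16*x^2 + 9) - 576*x)/(2048*x^5 - 512*x^4*sqrt(16*x^2 + 9) + 2304*x^3 - 432*x^2*sqrt(16*x^2 + 9) + 648*x - 81*sqrt(16*x^2 + 9))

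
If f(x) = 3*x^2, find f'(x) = 6*x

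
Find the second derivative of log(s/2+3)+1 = -1/(s^2 + 12*s + 36)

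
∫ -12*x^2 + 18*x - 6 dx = -4*x^3 + 9*x^2 - 6*x + C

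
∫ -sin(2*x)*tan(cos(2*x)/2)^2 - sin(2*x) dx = tan(cos(2*x)/2) + C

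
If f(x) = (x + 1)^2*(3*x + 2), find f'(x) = 9*x^2 + 16*x + 7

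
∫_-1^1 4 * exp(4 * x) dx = -exp(-4) + exp(4)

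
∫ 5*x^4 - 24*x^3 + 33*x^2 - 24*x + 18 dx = x^5 - 6*x^4 + 11*x^3 - 12*x^2 + 18*x + C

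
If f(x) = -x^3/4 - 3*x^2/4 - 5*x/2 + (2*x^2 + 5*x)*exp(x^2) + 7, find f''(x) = 8*x^4*exp(x^2) + 20*x^3*exp(x^2) + 20*x^2*exp(x^2) + 30*x*exp(x^2) - 3*x/2 + 4*exp(x^2) - 3/2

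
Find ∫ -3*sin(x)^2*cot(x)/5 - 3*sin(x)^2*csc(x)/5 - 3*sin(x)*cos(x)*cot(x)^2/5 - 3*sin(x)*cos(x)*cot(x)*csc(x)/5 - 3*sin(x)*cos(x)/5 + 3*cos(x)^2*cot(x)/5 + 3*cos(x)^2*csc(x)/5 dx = 3*(cos(x) + 1)*cos(x)/5 + C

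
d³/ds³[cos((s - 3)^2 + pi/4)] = 8*s^3*sin(s^2 - 6*s + pi/4 + 9) - 72*s^2*sin(s^2 - 6*s + pi/4 + 9) + 216*s*sin(s^2 - 6*s + pi/4 + 9) - 12*s*cos(s^2 - 6*s + pi/4 + 9) - 216*sin(s^2 - 6*s + pi/4 + 9) + 36*cos(s^2 - 6*s + pi/4 + 9)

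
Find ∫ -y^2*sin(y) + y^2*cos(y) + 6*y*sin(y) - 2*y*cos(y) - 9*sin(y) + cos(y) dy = sqrt(2)*((y - 2)^2 + 1)*sin(y + pi/4) + C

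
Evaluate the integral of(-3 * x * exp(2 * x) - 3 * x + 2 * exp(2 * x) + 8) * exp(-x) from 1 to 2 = -exp(2) - 2*E + exp(-2) + 2*exp(-1)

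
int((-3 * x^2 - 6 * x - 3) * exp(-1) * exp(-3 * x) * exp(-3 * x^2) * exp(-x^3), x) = exp(-(x + 1)^3) + C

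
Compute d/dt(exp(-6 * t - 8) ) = -6*exp(-6*t - 8)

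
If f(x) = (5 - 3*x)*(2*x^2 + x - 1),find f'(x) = -18*x^2 + 14*x + 8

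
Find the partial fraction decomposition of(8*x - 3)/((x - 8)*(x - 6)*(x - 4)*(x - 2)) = -13/(48*(x - 2)) + 29/(16*(x - 4)) - 45/(16*(x - 6)) + 61/(48*(x - 8))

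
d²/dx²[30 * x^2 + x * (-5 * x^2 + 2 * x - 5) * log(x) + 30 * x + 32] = (-30*x^2*log(x) - 25*x^2 + 4*x*log(x) + 66*x - 5)/x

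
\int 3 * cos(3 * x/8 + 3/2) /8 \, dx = sin(3*(x + 4)/8) + C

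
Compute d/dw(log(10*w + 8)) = 5/(5*w + 4)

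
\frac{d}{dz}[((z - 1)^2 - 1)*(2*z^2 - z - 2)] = 8*z^3 - 15*z^2 + 4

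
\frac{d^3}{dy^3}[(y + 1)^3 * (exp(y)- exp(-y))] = (y^3*exp(2*y) + y^3 + 12*y^2*exp(2*y) - 6*y^2 + 39*y*exp(2*y) + 3*y + 34*exp(2*y) + 4)*exp(-y)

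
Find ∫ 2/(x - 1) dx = 2*log(x - 1) + C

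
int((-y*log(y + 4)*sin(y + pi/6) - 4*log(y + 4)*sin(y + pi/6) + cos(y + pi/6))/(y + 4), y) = log(y + 4)*cos(y + pi/6) + C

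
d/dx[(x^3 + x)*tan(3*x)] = 3*x^3/cos(3*x)^2 + 3*x^2*tan(3*x) + 3*x/cos(3*x)^2 + tan(3*x)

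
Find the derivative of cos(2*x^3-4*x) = 2*(2 - 3*x^2)*sin(2*x*(x^2 - 2))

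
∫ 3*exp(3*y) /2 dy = exp(3*y)/2 + C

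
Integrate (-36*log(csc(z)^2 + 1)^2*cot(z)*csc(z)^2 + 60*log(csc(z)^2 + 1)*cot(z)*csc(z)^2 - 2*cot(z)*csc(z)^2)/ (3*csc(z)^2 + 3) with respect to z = (6*log(csc(z)^2 + 1)^2 - 15*log(csc(z)^2 + 1) + 1)*log(csc(z)^2 + 1)/3 + C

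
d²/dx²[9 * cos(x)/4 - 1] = -9*cos(x)/4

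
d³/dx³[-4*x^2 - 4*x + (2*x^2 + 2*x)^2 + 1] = 96*x + 48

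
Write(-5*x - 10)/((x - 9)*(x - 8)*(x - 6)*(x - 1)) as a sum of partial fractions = 3/(56*(x - 1)) - 4/(3*(x - 6)) + 25/(7*(x - 8)) - 55/(24*(x - 9))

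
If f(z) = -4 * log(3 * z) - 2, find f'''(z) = -8/z^3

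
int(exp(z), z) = exp(z) + C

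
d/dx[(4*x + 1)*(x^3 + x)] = 16*x^3 + 3*x^2 + 8*x + 1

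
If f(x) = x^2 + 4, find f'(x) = 2*x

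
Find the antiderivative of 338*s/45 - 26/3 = 169*s^2/45 - 26*s/3 + C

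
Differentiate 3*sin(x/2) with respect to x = 3*cos(x/2)/2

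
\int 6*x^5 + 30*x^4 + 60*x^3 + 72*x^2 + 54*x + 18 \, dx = x^6 + 6*x^5 + 15*x^4 + 24*x^3 + 27*x^2 + 18*x + C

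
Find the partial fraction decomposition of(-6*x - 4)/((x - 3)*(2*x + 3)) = -10/(9*(2*x + 3)) - 22/(9*(x - 3))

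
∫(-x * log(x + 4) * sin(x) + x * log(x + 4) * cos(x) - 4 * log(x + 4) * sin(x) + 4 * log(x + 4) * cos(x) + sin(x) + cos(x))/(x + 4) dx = sqrt(2)*log(x + 4)*sin(x + pi/4) + C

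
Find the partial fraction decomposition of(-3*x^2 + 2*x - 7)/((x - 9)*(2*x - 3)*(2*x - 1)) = -27/(68*(2*x - 1)) + 43/(60*(2*x - 3)) - 232/(255*(x - 9))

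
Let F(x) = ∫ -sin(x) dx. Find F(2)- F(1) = -cos(1) + cos(2)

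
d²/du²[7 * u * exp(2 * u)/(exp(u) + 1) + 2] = (7*u*exp(4*u) + 21*u*exp(3*u) + 28*u*exp(2*u) + 14*exp(4*u) + 42*exp(3*u) + 28*exp(2*u))/(exp(3*u) + 3*exp(2*u) + 3*exp(u) + 1)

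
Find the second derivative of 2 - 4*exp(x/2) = -exp(x/2)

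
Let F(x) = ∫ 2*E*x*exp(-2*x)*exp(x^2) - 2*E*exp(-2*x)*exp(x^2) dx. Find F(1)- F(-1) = 1 - exp(4)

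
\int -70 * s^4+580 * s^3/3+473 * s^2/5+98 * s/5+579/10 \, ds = -14*s^5 + 145*s^4/3 + 473*s^3/15 + 49*s^2/5 + 579*s/10 + C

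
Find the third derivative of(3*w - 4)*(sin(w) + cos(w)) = 3*w*sin(w) - 3*w*cos(w) - 13*sin(w) - 5*cos(w)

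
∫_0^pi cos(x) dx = 0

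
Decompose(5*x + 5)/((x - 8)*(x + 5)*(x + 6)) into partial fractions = -25/(14*(x + 6)) + 20/(13*(x + 5)) + 45/(182*(x - 8))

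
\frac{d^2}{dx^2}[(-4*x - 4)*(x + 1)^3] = -48*x^2 - 96*x - 48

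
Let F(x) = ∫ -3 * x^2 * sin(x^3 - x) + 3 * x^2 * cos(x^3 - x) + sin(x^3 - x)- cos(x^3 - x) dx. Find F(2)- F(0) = -1 + sin(6) + cos(6)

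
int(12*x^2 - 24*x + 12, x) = 4*x^3 - 12*x^2 + 12*x + C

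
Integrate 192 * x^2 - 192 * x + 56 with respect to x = 64*x^3 - 96*x^2 + 56*x + C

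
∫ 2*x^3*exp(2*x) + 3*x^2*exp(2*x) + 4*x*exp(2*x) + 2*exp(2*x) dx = x*(x^2 + 2)*exp(2*x) + C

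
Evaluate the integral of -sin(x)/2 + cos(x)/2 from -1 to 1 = sin(1)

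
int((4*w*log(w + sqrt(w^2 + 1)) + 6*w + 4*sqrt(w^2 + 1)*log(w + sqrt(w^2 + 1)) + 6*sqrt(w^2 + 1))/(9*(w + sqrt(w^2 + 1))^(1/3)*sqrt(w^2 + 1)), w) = 2*(w + sqrt(w^2 + 1))^(2/3)*log(w + sqrt(w^2 + 1))/3 + C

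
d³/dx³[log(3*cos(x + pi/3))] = -2*sin(x + pi/3)/cos(x + pi/3)^3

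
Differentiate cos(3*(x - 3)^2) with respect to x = 6*(3 - x)*sin(3*(x^2 - 6*x + 9))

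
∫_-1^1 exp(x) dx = E - exp(-1)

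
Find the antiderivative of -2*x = -x^2 + C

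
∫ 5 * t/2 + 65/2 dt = 5*t^2/4 + 65*t/2 + C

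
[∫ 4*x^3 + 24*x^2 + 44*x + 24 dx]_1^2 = 161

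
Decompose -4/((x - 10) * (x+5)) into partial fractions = 4/(15*(x + 5)) - 4/(15*(x - 10))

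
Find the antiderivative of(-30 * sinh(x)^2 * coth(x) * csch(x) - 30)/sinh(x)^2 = 30*coth(x) + 30*csch(x) + C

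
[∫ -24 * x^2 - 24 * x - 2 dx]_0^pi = (-2*pi - 1)^3 + 1 + 4*pi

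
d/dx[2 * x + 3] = 2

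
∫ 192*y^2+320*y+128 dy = 64*y^3 + 160*y^2 + 128*y + C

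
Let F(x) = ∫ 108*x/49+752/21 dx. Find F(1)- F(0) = 5426/147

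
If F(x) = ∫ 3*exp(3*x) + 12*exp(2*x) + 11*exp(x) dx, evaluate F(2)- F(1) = -(2 + E)^3 - exp(2) + E + (2 + exp(2))^3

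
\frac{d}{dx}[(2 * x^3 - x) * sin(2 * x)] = 4*x^3*cos(2*x) + 6*x^2*sin(2*x) - 2*x*cos(2*x) - sin(2*x)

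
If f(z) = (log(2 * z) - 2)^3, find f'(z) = (3*log(z)^2 - 12*log(z) + 6*log(2)*log(z) - 12*log(2) + 3*log(2)^2 + 12)/z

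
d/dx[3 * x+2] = 3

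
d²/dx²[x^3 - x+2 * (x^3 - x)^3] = 144*x^7 - 252*x^5 + 120*x^3 - 6*x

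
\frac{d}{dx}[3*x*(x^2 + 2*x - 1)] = 9*x^2 + 12*x - 3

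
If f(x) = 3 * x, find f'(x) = 3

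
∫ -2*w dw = -w^2 + C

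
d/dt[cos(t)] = -sin(t)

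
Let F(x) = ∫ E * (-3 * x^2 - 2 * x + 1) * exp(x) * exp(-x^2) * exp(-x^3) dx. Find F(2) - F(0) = -E + exp(-9)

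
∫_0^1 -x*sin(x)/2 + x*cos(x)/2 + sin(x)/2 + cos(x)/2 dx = cos(1)/2 + sin(1)/2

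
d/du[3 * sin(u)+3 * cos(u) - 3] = -3*sin(u) + 3*cos(u)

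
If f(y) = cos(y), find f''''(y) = cos(y)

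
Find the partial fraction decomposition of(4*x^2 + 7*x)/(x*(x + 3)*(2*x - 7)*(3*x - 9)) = 28/(13*(2*x - 7)) - 5/(234*(x + 3)) - 19/(18*(x - 3))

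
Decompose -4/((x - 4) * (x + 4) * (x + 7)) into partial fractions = -4/(33*(x + 7)) + 1/(6*(x + 4)) - 1/(22*(x - 4))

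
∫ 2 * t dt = t^2 + C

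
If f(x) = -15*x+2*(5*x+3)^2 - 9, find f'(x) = 100*x + 45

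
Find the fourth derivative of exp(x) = exp(x)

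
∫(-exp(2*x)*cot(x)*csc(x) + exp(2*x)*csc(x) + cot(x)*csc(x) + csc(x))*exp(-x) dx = 2*sinh(x)*csc(x) + C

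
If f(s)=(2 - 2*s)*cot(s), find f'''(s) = 12*s*cot(s)^4 + 16*s*cot(s)^2 + 4*s - 12*cot(s)^4 - 12*cot(s)^3 - 16*cot(s)^2 - 12*cot(s) - 4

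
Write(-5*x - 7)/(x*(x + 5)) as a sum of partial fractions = -18/(5*(x + 5)) - 7/(5*x)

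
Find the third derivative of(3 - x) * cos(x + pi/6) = -x*sin(x + pi/6) + 3*sqrt(2)*sin(x + 5*pi/12)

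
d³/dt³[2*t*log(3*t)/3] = -2/(3*t^2)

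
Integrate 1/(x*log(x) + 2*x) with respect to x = log(log(x)/2 + 1) + C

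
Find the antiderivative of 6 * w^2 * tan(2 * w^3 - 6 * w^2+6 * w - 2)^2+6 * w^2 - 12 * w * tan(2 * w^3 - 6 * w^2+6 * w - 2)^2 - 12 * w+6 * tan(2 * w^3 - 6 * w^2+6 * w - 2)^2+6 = tan(2*(w - 1)^3) + C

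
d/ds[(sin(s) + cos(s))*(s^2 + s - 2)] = sqrt(2)*s^2*cos(s + pi/4) + s*sin(s) + 3*s*cos(s) + 3*sin(s) - cos(s)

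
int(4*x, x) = 2*x^2 + C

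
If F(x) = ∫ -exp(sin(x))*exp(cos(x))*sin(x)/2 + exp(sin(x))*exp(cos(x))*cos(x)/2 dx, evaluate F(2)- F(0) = -E/2 + exp(cos(2) + sin(2))/2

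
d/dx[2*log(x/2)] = 2/x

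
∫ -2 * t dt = -t^2 + C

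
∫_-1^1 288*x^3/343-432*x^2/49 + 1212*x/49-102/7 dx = -1716/49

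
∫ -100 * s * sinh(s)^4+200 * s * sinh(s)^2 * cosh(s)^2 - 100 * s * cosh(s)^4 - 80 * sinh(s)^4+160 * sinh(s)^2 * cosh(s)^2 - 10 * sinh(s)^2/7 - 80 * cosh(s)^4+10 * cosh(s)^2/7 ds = -50*s^2 - 550*s/7 + C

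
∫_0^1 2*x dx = 1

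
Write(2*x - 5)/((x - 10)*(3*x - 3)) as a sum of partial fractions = 1/(9*(x - 1)) + 5/(9*(x - 10))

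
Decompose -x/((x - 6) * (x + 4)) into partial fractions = -2/(5*(x + 4)) - 3/(5*(x - 6))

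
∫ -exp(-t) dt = exp(-t) + C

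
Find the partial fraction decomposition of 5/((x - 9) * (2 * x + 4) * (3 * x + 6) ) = -5/(726*(x + 2)) - 5/(66*(x + 2)^2) + 5/(726*(x - 9))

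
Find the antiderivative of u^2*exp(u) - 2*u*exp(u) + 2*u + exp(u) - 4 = ((u - 2)^2 + 1)*(exp(u) + 1) + C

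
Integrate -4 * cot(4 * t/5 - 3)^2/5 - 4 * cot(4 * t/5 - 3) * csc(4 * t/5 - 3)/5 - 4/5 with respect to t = cot(4*t/5 - 3) + csc(4*t/5 - 3) + C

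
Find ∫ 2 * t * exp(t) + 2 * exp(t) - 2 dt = 2*t*(exp(t) - 1) + C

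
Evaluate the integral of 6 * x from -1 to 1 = 0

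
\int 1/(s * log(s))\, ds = log(6*log(s)) + C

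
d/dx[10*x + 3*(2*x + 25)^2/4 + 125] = 6*x + 85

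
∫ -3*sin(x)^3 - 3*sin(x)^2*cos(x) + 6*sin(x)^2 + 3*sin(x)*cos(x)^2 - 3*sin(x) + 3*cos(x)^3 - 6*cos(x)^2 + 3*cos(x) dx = (sqrt(2)*sin(x + pi/4) - 1)^3 + C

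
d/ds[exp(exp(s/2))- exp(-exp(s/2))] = (exp(s/2) + exp(s/2 + 2*exp(s/2)))*exp(-exp(s/2))/2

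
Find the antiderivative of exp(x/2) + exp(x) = (exp(x/2) + 1)^2 + C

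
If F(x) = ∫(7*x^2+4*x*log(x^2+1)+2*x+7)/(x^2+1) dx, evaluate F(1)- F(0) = log(2)^2 + log(2) + 7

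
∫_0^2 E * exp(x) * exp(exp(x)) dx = -exp(2) + exp(1 + exp(2))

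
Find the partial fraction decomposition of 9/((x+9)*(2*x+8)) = -9/(10*(x + 9)) + 9/(10*(x + 4))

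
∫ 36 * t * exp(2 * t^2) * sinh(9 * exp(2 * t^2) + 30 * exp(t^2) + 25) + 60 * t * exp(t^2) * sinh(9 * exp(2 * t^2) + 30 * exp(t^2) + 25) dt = cosh((3*exp(t^2) + 5)^2) + C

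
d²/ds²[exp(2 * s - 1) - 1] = 4*exp(2*s - 1)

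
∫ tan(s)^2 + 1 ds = tan(s) + C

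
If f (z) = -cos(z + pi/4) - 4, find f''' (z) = -sin(z + pi/4)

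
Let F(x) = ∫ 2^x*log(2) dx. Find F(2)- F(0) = 3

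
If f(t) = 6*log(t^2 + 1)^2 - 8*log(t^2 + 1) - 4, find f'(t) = (24*t*log(t^2 + 1) - 16*t)/(t^2 + 1)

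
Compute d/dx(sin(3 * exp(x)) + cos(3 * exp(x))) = 3*sqrt(2)*exp(x)*cos(3*exp(x) + pi/4)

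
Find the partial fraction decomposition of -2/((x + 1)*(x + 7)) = 1/(3*(x + 7)) - 1/(3*(x + 1))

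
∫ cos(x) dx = sin(x) + C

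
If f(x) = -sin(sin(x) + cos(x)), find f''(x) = -2*sin(x)*sin(sqrt(2)*sin(x + pi/4))*cos(x) + sin(sqrt(2)*sin(x + pi/4)) + sqrt(2)*sin(x + pi/4)*cos(sqrt(2)*sin(x + pi/4))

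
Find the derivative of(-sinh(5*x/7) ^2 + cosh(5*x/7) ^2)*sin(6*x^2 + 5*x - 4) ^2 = (12*x + 5)*sin(2*(6*x^2 + 5*x - 4))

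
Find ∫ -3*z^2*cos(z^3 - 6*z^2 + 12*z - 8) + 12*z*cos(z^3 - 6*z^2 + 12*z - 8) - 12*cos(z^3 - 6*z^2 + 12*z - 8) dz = -sin((z - 2)^3) + C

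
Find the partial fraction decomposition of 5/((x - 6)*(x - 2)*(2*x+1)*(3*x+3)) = 8/(39*(2*x + 1)) - 5/(63*(x + 1)) - 1/(36*(x - 2)) + 5/(1092*(x - 6))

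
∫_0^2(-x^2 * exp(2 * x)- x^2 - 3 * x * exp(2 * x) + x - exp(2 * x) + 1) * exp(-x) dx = -6*exp(2) + 6*exp(-2)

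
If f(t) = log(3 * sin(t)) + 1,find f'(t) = 1/tan(t)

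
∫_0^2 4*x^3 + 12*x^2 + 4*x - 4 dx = 48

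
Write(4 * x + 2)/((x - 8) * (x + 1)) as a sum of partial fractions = 2/(9*(x + 1)) + 34/(9*(x - 8))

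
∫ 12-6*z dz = -3*z^2 + 12*z + C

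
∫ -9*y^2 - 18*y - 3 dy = -3*y^3 - 9*y^2 - 3*y + C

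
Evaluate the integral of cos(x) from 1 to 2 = -sin(1) + sin(2)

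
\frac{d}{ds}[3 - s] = -1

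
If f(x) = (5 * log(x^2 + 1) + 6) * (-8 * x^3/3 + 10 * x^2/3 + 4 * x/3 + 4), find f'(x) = (-120*x^4*log(x^2 + 1) - 224*x^4 + 100*x^3*log(x^2 + 1) + 220*x^3 - 100*x^2*log(x^2 + 1) - 80*x^2 + 100*x*log(x^2 + 1) + 240*x + 20*log(x^2 + 1) + 24)/(3*x^2 + 3)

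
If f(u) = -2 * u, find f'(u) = -2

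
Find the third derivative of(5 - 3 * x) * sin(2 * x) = 24*x*cos(2*x) + 36*sin(2*x) - 40*cos(2*x)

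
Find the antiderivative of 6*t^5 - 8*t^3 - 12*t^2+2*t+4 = t^6 - 2*t^4 - 4*t^3 + t^2 + 4*t + C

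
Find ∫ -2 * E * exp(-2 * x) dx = exp(1 - 2*x) + C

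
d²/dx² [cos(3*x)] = -9*cos(3*x)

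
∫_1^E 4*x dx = -2 + 2*exp(2)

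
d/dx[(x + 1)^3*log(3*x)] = (3*x^3*log(x) + x^3 + 3*x^3*log(3) + 6*x^2*log(x) + 3*x^2 + 6*x^2*log(3) + 3*x*log(x) + 3*x + 3*x*log(3) + 1)/x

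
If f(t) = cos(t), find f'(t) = -sin(t)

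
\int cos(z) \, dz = sin(z) + C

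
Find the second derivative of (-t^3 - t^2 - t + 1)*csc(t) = (t^3 - 2*t^3/sin(t)^2 + t^2 + 6*t^2*cos(t)/sin(t) - 2*t^2/sin(t)^2 - 5*t + 4*t*cos(t)/sin(t) - 2*t/sin(t)^2 - 3 + 2*cos(t)/sin(t) + 2/sin(t)^2)/sin(t)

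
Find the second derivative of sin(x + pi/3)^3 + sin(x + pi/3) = (18*sin(x)^2 - 18*sqrt(3)*sin(x)*cos(x) - 7)*sin(x + pi/3)/4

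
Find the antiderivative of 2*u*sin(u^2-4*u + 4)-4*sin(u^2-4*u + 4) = -cos((u - 2)^2) + C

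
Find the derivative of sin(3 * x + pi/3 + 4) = 3*cos(3*x + pi/3 + 4)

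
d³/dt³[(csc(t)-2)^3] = 3*(4 - 16/sin(t) - 15/sin(t)^2 + 48/sin(t)^3 - 20/sin(t)^4)*cos(t)/sin(t)^2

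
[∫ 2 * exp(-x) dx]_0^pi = 2 - 2*exp(-pi)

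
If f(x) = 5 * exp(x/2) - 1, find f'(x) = 5*exp(x/2)/2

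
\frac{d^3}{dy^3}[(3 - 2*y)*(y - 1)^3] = 54 - 48*y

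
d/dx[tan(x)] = cos(x)^(-2)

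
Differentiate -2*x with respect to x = -2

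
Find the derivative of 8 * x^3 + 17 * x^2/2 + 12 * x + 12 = 24*x^2 + 17*x + 12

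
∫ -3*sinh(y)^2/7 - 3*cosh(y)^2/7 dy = -3*sinh(2*y)/14 + C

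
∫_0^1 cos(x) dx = sin(1)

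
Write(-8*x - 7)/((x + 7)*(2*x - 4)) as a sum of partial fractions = -49/(18*(x + 7)) - 23/(18*(x - 2))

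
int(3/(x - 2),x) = log(2*(x - 2)^3) + C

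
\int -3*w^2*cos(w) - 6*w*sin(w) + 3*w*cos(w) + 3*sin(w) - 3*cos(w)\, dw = 3*(-w^2 + w - 1)*sin(w) + C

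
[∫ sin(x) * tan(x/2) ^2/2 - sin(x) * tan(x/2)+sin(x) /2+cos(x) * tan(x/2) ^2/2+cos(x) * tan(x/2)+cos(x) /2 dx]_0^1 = (cos(1) + sin(1))*tan(1/2)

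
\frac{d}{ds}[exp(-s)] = -exp(-s)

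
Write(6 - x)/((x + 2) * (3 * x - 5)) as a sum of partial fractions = 13/(11*(3*x - 5)) - 8/(11*(x + 2))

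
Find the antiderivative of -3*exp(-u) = 3*exp(-u) + C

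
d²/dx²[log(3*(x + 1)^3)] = -3/(x^2 + 2*x + 1)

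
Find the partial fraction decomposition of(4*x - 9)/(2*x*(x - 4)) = 7/(8*(x - 4)) + 9/(8*x)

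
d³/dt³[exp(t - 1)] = exp(t - 1)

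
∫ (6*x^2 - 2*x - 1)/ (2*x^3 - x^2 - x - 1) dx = log(2*x^3 - x^2 - x - 1) + C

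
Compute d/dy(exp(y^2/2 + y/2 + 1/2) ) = y*exp(y^2/2 + y/2 + 1/2) + exp(y^2/2 + y/2 + 1/2)/2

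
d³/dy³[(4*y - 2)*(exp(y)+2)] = 4*y*exp(y) + 10*exp(y)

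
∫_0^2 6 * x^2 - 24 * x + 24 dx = 16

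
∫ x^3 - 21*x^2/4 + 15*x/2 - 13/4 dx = x^4/4 - 7*x^3/4 + 15*x^2/4 - 13*x/4 + C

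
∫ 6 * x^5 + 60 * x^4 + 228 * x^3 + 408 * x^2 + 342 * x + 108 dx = x^6 + 12*x^5 + 57*x^4 + 136*x^3 + 171*x^2 + 108*x + C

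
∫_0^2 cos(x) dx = sin(2)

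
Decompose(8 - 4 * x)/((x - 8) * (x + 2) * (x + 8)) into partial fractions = 5/(12*(x + 8)) - 4/(15*(x + 2)) - 3/(20*(x - 8))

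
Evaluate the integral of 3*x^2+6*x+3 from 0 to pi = -1 + (1 + pi)^3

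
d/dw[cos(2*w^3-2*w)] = 2*(1 - 3*w^2)*sin(2*w*(w^2 - 1))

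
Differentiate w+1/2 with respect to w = 1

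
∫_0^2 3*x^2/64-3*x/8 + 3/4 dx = 7/8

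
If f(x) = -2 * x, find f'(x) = -2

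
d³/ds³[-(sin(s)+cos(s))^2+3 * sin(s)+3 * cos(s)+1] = 8*cos(2*s) - 3*sqrt(2)*cos(s + pi/4)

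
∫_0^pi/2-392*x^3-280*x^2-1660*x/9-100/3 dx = -2*(2 + 5*pi/3 + 7*pi^2/4)^2 - 7*pi^2/2 - 10*pi/3 + 8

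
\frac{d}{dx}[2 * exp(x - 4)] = 2*exp(x - 4)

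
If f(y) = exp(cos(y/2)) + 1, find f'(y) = -exp(cos(y/2))*sin(y/2)/2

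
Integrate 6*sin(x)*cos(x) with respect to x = -3*cos(x)^2 + C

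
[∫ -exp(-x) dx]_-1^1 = -E + exp(-1)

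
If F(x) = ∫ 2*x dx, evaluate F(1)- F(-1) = 0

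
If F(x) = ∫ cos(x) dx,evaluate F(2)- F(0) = sin(2)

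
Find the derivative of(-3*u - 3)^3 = -81*u^2 - 162*u - 81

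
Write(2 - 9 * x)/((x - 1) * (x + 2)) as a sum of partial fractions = -20/(3*(x + 2)) - 7/(3*(x - 1))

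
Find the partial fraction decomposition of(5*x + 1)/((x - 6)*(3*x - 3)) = -2/(5*(x - 1)) + 31/(15*(x - 6))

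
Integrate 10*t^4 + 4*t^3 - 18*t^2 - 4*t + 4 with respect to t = 2*t^5 + t^4 - 6*t^3 - 2*t^2 + 4*t + C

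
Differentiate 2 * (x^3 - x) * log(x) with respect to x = 6*x^2*log(x) + 2*x^2 - 2*log(x) - 2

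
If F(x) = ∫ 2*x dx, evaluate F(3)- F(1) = 8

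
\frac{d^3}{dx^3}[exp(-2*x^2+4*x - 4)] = (-64*x^3 + 192*x^2 - 144*x + 16)*exp(-2*x^2 + 4*x - 4)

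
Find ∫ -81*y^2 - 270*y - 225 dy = -27*y^3 - 135*y^2 - 225*y + C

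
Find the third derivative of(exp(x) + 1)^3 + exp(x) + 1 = 27*exp(3*x) + 24*exp(2*x) + 4*exp(x)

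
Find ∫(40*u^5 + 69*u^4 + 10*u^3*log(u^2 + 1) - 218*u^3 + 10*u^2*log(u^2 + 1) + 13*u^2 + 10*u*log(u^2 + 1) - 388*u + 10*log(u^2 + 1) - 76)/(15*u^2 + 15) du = (u^2 + 2*u - 12)*(10*u^2 + 3*u + 5*log(u^2 + 1) - 20)/15 + C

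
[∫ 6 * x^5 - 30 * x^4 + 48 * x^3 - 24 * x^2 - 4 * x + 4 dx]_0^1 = 1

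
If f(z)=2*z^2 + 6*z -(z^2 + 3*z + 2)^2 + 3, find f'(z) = -4*z^3 - 18*z^2 - 22*z - 6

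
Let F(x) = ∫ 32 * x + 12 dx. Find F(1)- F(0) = 28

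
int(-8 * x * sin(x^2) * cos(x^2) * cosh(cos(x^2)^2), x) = 2*sinh(cos(x^2)^2) + C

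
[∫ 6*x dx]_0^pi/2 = 3*pi^2/4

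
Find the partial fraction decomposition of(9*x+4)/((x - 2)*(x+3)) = 23/(5*(x + 3)) + 22/(5*(x - 2))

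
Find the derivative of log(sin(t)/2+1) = cos(t)/(sin(t) + 2)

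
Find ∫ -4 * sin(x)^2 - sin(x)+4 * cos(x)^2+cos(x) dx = 2*sin(2*x) + sqrt(2)*sin(x + pi/4) + C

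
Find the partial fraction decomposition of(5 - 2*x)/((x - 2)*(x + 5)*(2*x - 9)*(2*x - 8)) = -16/(95*(2*x - 9)) - 5/(798*(x + 5)) + 1/(140*(x - 2)) + 1/(12*(x - 4))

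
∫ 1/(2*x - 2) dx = log(x - 1)/2 + C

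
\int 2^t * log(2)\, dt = 2^t + C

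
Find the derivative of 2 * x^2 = 4*x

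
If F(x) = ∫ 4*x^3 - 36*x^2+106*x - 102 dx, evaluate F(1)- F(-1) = -228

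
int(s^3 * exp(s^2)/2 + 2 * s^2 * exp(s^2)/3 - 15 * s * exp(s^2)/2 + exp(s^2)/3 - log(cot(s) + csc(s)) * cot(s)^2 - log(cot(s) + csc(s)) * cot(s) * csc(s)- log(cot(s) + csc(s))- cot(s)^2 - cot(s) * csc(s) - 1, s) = (cot(s) + csc(s))*log(cot(s) + csc(s)) + (s^2/4 + s/3 - 4)*exp(s^2) + C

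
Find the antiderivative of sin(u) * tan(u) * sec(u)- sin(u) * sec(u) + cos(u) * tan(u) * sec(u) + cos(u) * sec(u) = tan(u) + C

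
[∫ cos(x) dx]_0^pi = 0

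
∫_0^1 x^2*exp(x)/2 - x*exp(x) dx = -2 + E/2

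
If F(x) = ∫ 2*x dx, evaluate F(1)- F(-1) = 0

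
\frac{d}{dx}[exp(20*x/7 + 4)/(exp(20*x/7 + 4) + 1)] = 20*exp(20*x/7 + 4)/(7*exp(8)*exp(40*x/7) + 14*exp(4)*exp(20*x/7) + 7)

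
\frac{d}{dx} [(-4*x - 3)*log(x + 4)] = (-4*x*log(x + 4) - 4*x - 16*log(x + 4) - 3)/(x + 4)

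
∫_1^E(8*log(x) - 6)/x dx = -2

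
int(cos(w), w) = sin(w) + C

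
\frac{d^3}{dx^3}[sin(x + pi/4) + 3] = -cos(x + pi/4)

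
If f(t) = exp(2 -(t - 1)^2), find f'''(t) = (-8*t^3 + 24*t^2 - 12*t - 4)*exp(-t^2 + 2*t + 1)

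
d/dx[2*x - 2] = 2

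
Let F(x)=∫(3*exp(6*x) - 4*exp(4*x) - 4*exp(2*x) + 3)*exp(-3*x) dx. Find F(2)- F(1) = -(E - exp(-1))^3 - exp(2) - exp(-1) + exp(-2) + E + (-exp(-2) + exp(2))^3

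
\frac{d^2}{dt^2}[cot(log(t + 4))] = (1 + 2*cos(log(t + 4))/sin(log(t + 4)))/((t^2 + 8*t + 16)*sin(log(t + 4))^2)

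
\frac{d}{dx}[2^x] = 2^x*log(2)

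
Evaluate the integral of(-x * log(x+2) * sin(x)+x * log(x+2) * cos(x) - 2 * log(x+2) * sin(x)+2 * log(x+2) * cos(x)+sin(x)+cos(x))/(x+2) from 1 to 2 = -(cos(1) + sin(1))*log(3) + (cos(2) + sin(2))*log(4)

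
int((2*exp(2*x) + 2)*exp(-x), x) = 4*sinh(x) + C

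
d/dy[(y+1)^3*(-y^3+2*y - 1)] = -6*y^5 - 15*y^4 - 4*y^3 + 12*y^2 + 6*y - 1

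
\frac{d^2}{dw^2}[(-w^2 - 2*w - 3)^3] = -30*w^4 - 120*w^3 - 252*w^2 - 264*w - 126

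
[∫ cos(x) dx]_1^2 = -sin(1) + sin(2)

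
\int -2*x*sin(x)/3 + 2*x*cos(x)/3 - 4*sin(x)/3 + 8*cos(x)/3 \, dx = 2*sqrt(2)*(x + 3)*sin(x + pi/4)/3 + C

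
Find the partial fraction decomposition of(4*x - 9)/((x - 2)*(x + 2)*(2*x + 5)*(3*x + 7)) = -495/(13*(3*x + 7)) + 152/(9*(2*x + 5)) + 17/(4*(x + 2)) - 1/(468*(x - 2))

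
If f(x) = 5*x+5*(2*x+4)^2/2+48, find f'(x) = 20*x + 45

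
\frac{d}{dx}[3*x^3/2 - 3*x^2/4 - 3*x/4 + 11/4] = 9*x^2/2 - 3*x/2 - 3/4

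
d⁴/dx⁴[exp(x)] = exp(x)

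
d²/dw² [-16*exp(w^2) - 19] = -64*w^2*exp(w^2) - 32*exp(w^2)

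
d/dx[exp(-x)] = -exp(-x)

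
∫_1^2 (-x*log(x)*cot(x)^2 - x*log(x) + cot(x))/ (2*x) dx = log(2)*cot(2)/2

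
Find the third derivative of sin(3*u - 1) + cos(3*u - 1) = -27*sqrt(2)*cos(3*u - 1 + pi/4)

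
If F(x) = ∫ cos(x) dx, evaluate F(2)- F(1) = -sin(1) + sin(2)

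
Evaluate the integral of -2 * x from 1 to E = 1 - exp(2)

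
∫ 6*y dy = 3*y^2 + C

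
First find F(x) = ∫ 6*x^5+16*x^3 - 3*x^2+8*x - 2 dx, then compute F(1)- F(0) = 6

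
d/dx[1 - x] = -1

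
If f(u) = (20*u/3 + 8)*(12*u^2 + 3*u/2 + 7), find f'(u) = 240*u^2 + 212*u + 176/3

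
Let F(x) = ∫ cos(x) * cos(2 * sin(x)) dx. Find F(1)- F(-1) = sin(2*sin(1))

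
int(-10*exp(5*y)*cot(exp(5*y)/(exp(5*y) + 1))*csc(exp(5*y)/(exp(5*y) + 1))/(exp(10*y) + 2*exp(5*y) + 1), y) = 2*csc(exp(5*y)/(exp(5*y) + 1)) + C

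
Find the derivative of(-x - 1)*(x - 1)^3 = -4*x^3 + 6*x^2 - 2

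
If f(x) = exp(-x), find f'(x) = -exp(-x)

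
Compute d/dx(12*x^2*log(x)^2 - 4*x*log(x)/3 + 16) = 24*x*log(x)^2 + 24*x*log(x) - 4*log(x)/3 - 4/3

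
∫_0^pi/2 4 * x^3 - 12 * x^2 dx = -27 + (-3 + pi/2)^2*(2 + (1 + pi/2)^2)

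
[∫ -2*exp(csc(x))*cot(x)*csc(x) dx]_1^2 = -2*exp(csc(1)) + 2*exp(csc(2))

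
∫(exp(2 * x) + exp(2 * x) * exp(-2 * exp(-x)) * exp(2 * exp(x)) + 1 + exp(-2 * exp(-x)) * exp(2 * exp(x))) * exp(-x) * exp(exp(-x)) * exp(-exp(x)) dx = 2*sinh(2*sinh(x)) + C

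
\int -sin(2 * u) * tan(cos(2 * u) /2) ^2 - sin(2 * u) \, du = tan(cos(2*u)/2) + C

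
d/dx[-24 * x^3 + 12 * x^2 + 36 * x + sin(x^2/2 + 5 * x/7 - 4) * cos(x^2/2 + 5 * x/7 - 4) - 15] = -72*x^2 - x*sin(x^2/2 + 5*x/7 - 4)^2 + x*cos(x^2/2 + 5*x/7 - 4)^2 + 24*x - 5*sin(x^2/2 + 5*x/7 - 4)^2/7 + 5*cos(x^2/2 + 5*x/7 - 4)^2/7 + 36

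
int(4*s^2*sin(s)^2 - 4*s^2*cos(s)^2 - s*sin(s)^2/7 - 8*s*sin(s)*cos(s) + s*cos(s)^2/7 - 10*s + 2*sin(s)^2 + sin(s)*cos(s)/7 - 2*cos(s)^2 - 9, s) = -5*s^2 - 9*s + (-2*s^2 + s/14 - 1)*sin(2*s) + C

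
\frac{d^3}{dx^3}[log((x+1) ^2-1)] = (4*x^3 + 12*x^2 + 24*x + 16)/(x^6 + 6*x^5 + 12*x^4 + 8*x^3)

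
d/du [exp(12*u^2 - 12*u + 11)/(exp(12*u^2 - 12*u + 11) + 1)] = (24*u*exp(12*u^2 - 12*u + 11) - 12*exp(12*u^2 - 12*u + 11))/(1 + 2*exp(11)*exp(-12*u)*exp(12*u^2) + exp(22)*exp(-24*u)*exp(24*u^2))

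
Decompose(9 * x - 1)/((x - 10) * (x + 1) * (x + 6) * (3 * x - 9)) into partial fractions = 11/(432*(x + 6)) - 1/(66*(x + 1)) - 13/(378*(x - 3)) + 89/(3696*(x - 10))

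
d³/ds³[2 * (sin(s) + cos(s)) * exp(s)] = -8*exp(s)*sin(s)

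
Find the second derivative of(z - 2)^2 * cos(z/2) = -z^2*cos(z/2)/4 - 2*z*sin(z/2) + z*cos(z/2) + 4*sin(z/2) + cos(z/2)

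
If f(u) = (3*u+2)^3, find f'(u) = 81*u^2 + 108*u + 36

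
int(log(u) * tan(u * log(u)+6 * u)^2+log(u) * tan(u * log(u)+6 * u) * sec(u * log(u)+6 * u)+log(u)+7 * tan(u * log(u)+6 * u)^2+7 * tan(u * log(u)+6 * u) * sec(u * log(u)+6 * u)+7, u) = tan(u*(log(u) + 6)) + sec(u*(log(u) + 6)) + C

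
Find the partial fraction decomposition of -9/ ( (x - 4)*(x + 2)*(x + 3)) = -9/(7*(x + 3)) + 3/(2*(x + 2)) - 3/(14*(x - 4))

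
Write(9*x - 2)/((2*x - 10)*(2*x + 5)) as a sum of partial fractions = 49/(30*(2*x + 5)) + 43/(30*(x - 5))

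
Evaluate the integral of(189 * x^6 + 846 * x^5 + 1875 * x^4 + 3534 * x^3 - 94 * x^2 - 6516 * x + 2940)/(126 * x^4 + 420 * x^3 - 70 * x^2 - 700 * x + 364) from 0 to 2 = -log(26) + log(290) + 192/7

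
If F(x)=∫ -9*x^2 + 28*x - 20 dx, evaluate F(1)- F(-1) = -46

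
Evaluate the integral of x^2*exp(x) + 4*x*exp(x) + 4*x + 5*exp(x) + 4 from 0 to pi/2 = -9 + (2 + (1 + pi/2)^2)*(2 + exp(pi/2))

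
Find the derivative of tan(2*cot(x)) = -2/(sin(x)^2*cos(2/tan(x))^2)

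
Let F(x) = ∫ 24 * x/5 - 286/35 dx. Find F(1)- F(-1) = -572/35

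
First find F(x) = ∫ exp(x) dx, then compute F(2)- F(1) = -E + exp(2)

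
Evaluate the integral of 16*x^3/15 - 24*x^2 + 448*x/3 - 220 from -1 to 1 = -456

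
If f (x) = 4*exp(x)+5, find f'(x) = 4*exp(x)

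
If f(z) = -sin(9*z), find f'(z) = -9*cos(9*z)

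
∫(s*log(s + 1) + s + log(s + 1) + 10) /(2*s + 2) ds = (s + 10)*log(s + 1)/2 + C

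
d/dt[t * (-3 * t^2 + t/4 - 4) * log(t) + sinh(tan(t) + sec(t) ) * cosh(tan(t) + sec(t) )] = -9*t^2*log(t) - 3*t^2 + t*log(t)/2 + t/4 - 4*log(t) + sin(t)*cosh(2*tan(t) + 2/cos(t))/cos(t)^2 - 4 + cosh(2*tan(t) + 2/cos(t))/cos(t)^2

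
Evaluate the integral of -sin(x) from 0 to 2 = -1 + cos(2)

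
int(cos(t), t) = sin(t) + C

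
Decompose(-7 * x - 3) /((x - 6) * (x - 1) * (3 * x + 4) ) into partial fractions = 57/(154*(3*x + 4)) + 2/(7*(x - 1)) - 9/(22*(x - 6))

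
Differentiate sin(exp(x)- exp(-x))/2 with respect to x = (exp(2*x) + 1)*exp(-x)*cos(exp(x) - exp(-x))/2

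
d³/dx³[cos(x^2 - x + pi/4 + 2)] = 8*x^3*sin(x^2 - x + pi/4 + 2) - 12*x^2*sin(x^2 - x + pi/4 + 2) + 6*x*sin(x^2 - x + pi/4 + 2) - 12*x*cos(x^2 - x + pi/4 + 2) - sin(x^2 - x + pi/4 + 2) + 6*cos(x^2 - x + pi/4 + 2)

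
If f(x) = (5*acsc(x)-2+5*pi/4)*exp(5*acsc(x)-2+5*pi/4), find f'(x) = (-100*exp(5*acsc(x) - 2 + 5*pi/4)*acsc(x) - 25*pi*exp(5*acsc(x) - 2 + 5*pi/4) + 20*exp(5*acsc(x) - 2 + 5*pi/4))/(4*x^2*sqrt(1 - 1/x^2))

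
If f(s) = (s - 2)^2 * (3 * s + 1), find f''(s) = 18*s - 22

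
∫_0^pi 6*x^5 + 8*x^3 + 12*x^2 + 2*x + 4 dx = -4 + (2 + pi + pi^3)^2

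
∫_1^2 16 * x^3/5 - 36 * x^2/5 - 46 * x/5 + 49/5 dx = -44/5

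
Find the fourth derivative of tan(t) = 24*tan(t)^5 + 40*tan(t)^3 + 16*tan(t)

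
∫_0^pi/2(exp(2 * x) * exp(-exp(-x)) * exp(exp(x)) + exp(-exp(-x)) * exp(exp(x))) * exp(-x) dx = -1 + exp(-exp(-pi/2) + exp(pi/2))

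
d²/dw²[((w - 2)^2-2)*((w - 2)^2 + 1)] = 12*w^2 - 48*w + 46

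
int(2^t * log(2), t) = 2^t + C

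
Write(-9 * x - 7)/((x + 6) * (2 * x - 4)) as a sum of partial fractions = -47/(16*(x + 6)) - 25/(16*(x - 2))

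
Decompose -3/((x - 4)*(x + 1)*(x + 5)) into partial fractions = -1/(12*(x + 5)) + 3/(20*(x + 1)) - 1/(15*(x - 4))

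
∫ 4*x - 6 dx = 2*x^2 - 6*x + C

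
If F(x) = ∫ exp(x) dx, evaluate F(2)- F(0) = -1 + exp(2)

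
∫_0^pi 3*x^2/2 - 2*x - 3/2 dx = -5 + (1 + pi/2)*(1 + (-2 + pi)^2)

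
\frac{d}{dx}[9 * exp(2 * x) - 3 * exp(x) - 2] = 18*exp(2*x) - 3*exp(x)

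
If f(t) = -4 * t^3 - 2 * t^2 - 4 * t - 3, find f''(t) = -24*t - 4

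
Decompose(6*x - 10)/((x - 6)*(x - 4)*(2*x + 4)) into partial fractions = -11/(48*(x + 2)) - 7/(12*(x - 4)) + 13/(16*(x - 6))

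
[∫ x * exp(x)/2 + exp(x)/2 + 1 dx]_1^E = -E/2 - 1 + E*(2 + exp(E))/2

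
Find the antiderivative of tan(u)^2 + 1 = tan(u) + C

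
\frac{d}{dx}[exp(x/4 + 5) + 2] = exp(x/4 + 5)/4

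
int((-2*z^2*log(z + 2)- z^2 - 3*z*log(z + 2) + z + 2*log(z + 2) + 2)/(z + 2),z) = (-z^2 + z + 2)*log(z + 2) + C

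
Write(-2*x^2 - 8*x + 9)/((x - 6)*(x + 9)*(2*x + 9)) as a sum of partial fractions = -2/(21*(2*x + 9)) - 3/(5*(x + 9)) - 37/(105*(x - 6))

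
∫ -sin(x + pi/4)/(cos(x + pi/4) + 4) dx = log(cos(x + pi/4) + 4) + C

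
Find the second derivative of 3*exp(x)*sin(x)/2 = 3*exp(x)*cos(x)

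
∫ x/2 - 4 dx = x^2/4 - 4*x + C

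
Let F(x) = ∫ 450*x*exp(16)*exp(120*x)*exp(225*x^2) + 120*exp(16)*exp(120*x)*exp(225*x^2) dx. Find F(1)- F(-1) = -exp(121) + exp(361)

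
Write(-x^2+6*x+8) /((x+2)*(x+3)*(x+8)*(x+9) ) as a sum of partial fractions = 127/(42*(x + 9)) - 52/(15*(x + 8)) + 19/(30*(x + 3)) - 4/(21*(x + 2))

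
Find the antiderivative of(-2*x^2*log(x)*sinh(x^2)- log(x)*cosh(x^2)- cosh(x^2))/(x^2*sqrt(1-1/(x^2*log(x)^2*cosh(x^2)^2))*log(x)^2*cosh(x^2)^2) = acsc(x*log(x)*cosh(x^2)) + C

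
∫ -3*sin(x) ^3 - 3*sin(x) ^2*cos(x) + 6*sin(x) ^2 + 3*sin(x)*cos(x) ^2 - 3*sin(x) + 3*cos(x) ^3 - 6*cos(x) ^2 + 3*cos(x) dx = (sqrt(2)*sin(x + pi/4) - 1)^3 + C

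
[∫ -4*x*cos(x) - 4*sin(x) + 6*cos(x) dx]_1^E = (6 - 4*E)*sin(E) - 2*sin(1)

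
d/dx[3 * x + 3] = 3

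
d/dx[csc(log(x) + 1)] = -cot(log(x) + 1)*csc(log(x) + 1)/x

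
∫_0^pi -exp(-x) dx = -1 + exp(-pi)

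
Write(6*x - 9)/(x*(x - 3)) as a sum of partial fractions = 3/(x - 3) + 3/x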